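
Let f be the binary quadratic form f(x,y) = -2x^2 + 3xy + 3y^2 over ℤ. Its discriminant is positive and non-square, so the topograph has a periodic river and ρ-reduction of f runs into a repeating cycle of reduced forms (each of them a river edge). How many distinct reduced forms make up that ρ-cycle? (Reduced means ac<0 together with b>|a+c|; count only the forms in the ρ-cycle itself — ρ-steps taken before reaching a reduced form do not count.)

D = 33, ⌊√D⌋ = 5
river: ρ → (3,3,-2)
river: ρ → (-2,5,1)
river: ρ → (1,5,-2)
river: ρ → (-2,3,3)
ρ-cycle length = 4 (tail of 0 descent steps not counted)

4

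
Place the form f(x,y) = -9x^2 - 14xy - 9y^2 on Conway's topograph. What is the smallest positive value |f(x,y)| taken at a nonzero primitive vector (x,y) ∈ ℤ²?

translate: b→-4 (≡14 mod 18), so (9,14,9)→(9,-4,4)
flip: (9,-4,4)→(4,4,9)
reduced (well bottom): (4,4,9) with a≤c, −a<b≤a
well minimum |f| = |-4| = 4 (negative-definite)

4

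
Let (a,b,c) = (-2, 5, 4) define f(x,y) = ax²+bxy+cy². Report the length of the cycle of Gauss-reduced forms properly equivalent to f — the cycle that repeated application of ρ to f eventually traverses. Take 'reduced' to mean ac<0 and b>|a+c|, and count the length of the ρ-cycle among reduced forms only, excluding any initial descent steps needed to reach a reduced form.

D = 57, ⌊√D⌋ = 7
river: ρ → (4,3,-3)
river: ρ → (-3,3,4)
river: ρ → (4,5,-2)
river: ρ → (-2,7,1)
river: ρ → (1,7,-2)
river: ρ → (-2,5,4)
ρ-cycle length = 6 (tail of 0 descent steps not counted)

6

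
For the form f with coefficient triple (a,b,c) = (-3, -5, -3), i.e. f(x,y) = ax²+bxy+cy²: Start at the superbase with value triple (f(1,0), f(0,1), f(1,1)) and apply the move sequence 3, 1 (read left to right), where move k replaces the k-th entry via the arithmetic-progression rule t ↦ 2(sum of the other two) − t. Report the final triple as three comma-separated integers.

start (-3,-3,-11) = (f(1,0),f(0,1),f(1,1))
replace slot 3: 2·((-3)+(-3)) − (-11) = -1 → (-3,-3,-1)
replace slot 1: 2·((-3)+(-1)) − (-3) = -5 → (-5,-3,-1)

-5,-3,-1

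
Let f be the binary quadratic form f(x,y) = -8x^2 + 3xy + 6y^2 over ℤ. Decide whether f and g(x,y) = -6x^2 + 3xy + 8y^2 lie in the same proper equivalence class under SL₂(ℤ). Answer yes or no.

D₁ = 201, D₂ = 201
river cycle of f (length 14): (6, 9, -5), (-5, 11, 4), (4, 13, -2), (-2, 11, 10), (10, 9, -3), (-3, 9, 10), (10, 11, -2), (-2, 13, 4), (4, 11, -5), (-5, 9, 6), … (4 more)
river cycle of g (length 14): (8, 13, -1), (-1, 13, 8), (8, 3, -6), (-6, 9, 5), (5, 11, -4), (-4, 13, 2), (2, 11, -10), (-10, 9, 3), (3, 9, -10), (-10, 11, 2), … (4 more)
cycles differ ⇒ inequivalent

no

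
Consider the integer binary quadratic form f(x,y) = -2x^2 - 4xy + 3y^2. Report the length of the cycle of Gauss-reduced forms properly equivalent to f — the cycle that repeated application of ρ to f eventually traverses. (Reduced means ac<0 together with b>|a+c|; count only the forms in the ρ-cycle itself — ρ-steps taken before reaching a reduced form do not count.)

D = 40, ⌊√D⌋ = 6
descent: ρ → (3,4,-2)  [lands on river]
river: ρ → (-2,4,3)
river: ρ → (3,2,-3)
river: ρ → (-3,4,2)
river: ρ → (2,4,-3)
river: ρ → (-3,2,3)
ρ-cycle length = 6 (tail of 1 descent step not counted)

6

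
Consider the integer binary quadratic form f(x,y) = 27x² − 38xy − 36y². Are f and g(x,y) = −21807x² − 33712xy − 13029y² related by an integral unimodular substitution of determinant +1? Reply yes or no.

D₁ = 5332, D₂ = 5332
river cycle of f (length 28): (-36, 38, 27), (27, 70, -4), (-4, 66, 61), (61, 56, -9), (-9, 70, 12), (12, 50, -59), (-59, 68, 3), (3, 70, -36), (-36, 2, 37), (37, 72, -1), … (18 more)
river cycle of g (length 28): (-36, 38, 27), (27, 70, -4), (-4, 66, 61), (61, 56, -9), (-9, 70, 12), (12, 50, -59), (-59, 68, 3), (3, 70, -36), (-36, 2, 37), (37, 72, -1), … (18 more)
cycles coincide ⇒ equivalent

yes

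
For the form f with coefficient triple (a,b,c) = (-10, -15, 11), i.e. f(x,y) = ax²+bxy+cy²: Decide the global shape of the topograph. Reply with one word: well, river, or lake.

D = b²−4ac = (-15)² − 4·(-10)·11 = 665
D > 0 non-square ⇒ indefinite ⇒ periodic river

river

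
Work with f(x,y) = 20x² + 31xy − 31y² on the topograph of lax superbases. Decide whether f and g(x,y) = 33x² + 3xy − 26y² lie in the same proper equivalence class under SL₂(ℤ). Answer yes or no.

D₁ = 3441, D₂ = 3441
river cycle of f (length 36): (-31, 31, 20), (20, 49, -13), (-13, 55, 8), (8, 57, -6), (-6, 51, 35), (35, 19, -22), (-22, 25, 32), (32, 39, -15), (-15, 51, 14), (14, 33, -42), … (26 more)
river cycle of g (length 38): (-26, 49, 10), (10, 51, -21), (-21, 33, 28), (28, 23, -26), (-26, 29, 25), (25, 21, -30), (-30, 39, 16), (16, 57, -3), (-3, 57, 16), (16, 39, -30), … (28 more)
cycles differ ⇒ inequivalent

no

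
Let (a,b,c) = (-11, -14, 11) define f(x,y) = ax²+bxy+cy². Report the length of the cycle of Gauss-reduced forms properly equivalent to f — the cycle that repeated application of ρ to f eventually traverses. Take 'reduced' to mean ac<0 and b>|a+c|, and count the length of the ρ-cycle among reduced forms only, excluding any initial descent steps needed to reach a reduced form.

D = 680, ⌊√D⌋ = 26
descent: ρ → (11,14,-11)  [lands on river]
river: ρ → (-11,8,14)
river: ρ → (14,20,-5)
river: ρ → (-5,20,14)
river: ρ → (14,8,-11)
river: ρ → (-11,14,11)
river: ρ → (11,8,-14)
river: ρ → (-14,20,5)
river: ρ → (5,20,-14)
river: ρ → (-14,8,11)
ρ-cycle length = 10 (tail of 1 descent step not counted)

10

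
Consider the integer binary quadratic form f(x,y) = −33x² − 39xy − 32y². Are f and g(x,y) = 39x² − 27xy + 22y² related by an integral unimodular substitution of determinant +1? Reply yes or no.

D₁ = -2703, D₂ = -2703
f is negative-definite; reduce −f:
−f: translate: b→-27 (≡39 mod 66), so (33,39,32)→(33,-27,26)
−f: flip: (33,-27,26)→(26,27,33)
−f: translate: b→-25 (≡27 mod 52), so (26,27,33)→(26,-25,32)
−f: reduced (well bottom): (26,-25,32) with a≤c, −a<b≤a
flip sign back: reduced form of f is (-26,25,-32)
g: flip: (39,-27,22)→(22,27,39)
g: translate: b→-17 (≡27 mod 44), so (22,27,39)→(22,-17,34)
g: reduced (well bottom): (22,-17,34) with a≤c, −a<b≤a
reduced forms (-26, 25, -32) vs (22, -17, 34) ⇒ inequivalent

no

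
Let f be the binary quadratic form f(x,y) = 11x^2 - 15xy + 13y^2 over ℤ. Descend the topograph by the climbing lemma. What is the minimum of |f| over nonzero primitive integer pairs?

translate: b→7 (≡-15 mod 22), so (11,-15,13)→(11,7,9)
flip: (11,7,9)→(9,-7,11)
reduced (well bottom): (9,-7,11) with a≤c, −a<b≤a
well minimum = a = 9

9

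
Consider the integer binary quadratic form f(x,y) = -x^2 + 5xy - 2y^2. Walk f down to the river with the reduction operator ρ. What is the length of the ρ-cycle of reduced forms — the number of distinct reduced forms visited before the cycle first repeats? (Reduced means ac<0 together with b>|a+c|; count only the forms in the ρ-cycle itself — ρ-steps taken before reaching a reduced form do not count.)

D = 17, ⌊√D⌋ = 4
descent: ρ → (-2,3,1)  [lands on river]
river: ρ → (1,3,-2)
river: ρ → (-2,1,2)
river: ρ → (2,3,-1)
river: ρ → (-1,3,2)
river: ρ → (2,1,-2)
ρ-cycle length = 6 (tail of 1 descent step not counted)

6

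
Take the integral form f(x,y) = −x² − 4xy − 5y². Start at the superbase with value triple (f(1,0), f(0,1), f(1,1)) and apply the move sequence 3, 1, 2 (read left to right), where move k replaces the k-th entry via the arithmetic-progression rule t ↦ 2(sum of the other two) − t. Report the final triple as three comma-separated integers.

start (-1,-5,-10) = (f(1,0),f(0,1),f(1,1))
replace slot 3: 2·((-1)+(-5)) − (-10) = -2 → (-1,-5,-2)
replace slot 1: 2·((-5)+(-2)) − (-1) = -13 → (-13,-5,-2)
replace slot 2: 2·((-13)+(-2)) − (-5) = -25 → (-13,-25,-2)

-13,-25,-2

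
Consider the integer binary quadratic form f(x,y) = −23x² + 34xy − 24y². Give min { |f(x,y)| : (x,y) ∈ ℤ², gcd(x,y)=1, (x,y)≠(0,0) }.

translate: b→12 (≡-34 mod 46), so (23,-34,24)→(23,12,13)
flip: (23,12,13)→(13,-12,23)
reduced (well bottom): (13,-12,23) with a≤c, −a<b≤a
well minimum |f| = |-13| = 13 (negative-definite)

13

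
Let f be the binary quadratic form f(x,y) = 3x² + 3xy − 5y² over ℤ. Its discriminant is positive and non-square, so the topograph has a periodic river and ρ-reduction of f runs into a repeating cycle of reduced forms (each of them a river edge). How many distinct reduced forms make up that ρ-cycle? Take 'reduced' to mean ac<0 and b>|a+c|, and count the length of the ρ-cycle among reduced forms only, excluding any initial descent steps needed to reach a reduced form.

D = 69, ⌊√D⌋ = 8
river: ρ → (-5,7,1)
river: ρ → (1,7,-5)
river: ρ → (-5,3,3)
river: ρ → (3,3,-5)
ρ-cycle length = 4 (tail of 0 descent steps not counted)

4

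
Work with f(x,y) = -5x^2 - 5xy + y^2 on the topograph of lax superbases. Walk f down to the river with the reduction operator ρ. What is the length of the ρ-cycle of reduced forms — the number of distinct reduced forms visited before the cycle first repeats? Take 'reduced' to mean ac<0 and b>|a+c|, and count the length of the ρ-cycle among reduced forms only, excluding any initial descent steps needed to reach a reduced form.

D = 45, ⌊√D⌋ = 6
descent: ρ → (1,5,-5)  [lands on river]
river: ρ → (-5,5,1)
ρ-cycle length = 2 (tail of 1 descent step not counted)

2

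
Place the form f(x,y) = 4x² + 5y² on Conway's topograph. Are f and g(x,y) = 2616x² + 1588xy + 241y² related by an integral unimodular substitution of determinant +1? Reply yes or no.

D₁ = -80, D₂ = -80
f: reduced (well bottom): (4,0,5) with a≤c, −a<b≤a
g: flip: (2616,1588,241)→(241,-1588,2616)
g: translate: b→-142 (≡-1588 mod 482), so (241,-1588,2616)→(241,-142,21)
g: flip: (241,-142,21)→(21,142,241)
g: translate: b→16 (≡142 mod 42), so (21,142,241)→(21,16,4)
g: flip: (21,16,4)→(4,-16,21)
g: translate: b→0 (≡-16 mod 8), so (4,-16,21)→(4,0,5)
g: reduced (well bottom): (4,0,5) with a≤c, −a<b≤a
reduced forms (4, 0, 5) vs (4, 0, 5) ⇒ equivalent

yes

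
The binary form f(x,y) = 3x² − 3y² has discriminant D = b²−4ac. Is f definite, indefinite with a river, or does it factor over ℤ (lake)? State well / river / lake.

D = b²−4ac = 0² − 4·3·(-3) = 36
D = 6² is a perfect square ⇒ form factors over ℤ ⇒ lakes

lake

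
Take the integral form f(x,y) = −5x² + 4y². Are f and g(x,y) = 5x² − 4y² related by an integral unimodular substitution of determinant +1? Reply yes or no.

D₁ = 80, D₂ = 80
river cycle of f (length 2): (4, 8, -1), (-1, 8, 4)
river cycle of g (length 2): (-4, 8, 1), (1, 8, -4)
cycles differ ⇒ inequivalent

no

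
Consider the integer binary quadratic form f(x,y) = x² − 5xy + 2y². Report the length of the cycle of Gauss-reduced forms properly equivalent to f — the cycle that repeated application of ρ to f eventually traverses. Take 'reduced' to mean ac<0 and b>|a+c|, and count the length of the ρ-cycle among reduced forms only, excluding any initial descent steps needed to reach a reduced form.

D = 17, ⌊√D⌋ = 4
descent: ρ → (2,1,-2)  [lands on river]
river: ρ → (-2,3,1)
river: ρ → (1,3,-2)
river: ρ → (-2,1,2)
river: ρ → (2,3,-1)
river: ρ → (-1,3,2)
ρ-cycle length = 6 (tail of 1 descent step not counted)

6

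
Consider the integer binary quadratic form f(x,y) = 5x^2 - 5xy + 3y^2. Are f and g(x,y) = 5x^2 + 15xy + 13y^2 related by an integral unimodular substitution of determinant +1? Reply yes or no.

D₁ = -35, D₂ = -35
f: translate: b→5 (≡-5 mod 10), so (5,-5,3)→(5,5,3)
f: flip: (5,5,3)→(3,-5,5)
f: translate: b→1 (≡-5 mod 6), so (3,-5,5)→(3,1,3)
f: reduced (well bottom): (3,1,3) with a≤c, −a<b≤a
g: translate: b→5 (≡15 mod 10), so (5,15,13)→(5,5,3)
g: flip: (5,5,3)→(3,-5,5)
g: translate: b→1 (≡-5 mod 6), so (3,-5,5)→(3,1,3)
g: reduced (well bottom): (3,1,3) with a≤c, −a<b≤a
reduced forms (3, 1, 3) vs (3, 1, 3) ⇒ equivalent

yes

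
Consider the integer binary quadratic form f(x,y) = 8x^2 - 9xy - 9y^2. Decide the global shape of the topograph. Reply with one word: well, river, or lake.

D = b²−4ac = (-9)² − 4·8·(-9) = 369
D > 0 non-square ⇒ indefinite ⇒ periodic river

river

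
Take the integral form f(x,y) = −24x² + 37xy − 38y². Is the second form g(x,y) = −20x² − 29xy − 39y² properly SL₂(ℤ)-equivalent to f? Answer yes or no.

D₁ = -2279, D₂ = -2279
f is negative-definite; reduce −f:
−f: translate: b→11 (≡-37 mod 48), so (24,-37,38)→(24,11,25)
−f: reduced (well bottom): (24,11,25) with a≤c, −a<b≤a
flip sign back: reduced form of f is (-24,-11,-25)
g is negative-definite; reduce −g:
−g: translate: b→-11 (≡29 mod 40), so (20,29,39)→(20,-11,30)
−g: reduced (well bottom): (20,-11,30) with a≤c, −a<b≤a
flip sign back: reduced form of g is (-20,11,-30)
reduced forms (-24, -11, -25) vs (-20, 11, -30) ⇒ inequivalent

no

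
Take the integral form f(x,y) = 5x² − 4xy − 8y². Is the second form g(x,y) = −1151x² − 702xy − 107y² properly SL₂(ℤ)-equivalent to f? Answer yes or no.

D₁ = 176, D₂ = 176
river cycle of f (length 8): (-8, 4, 5), (5, 6, -7), (-7, 8, 4), (4, 8, -7), (-7, 6, 5), (5, 4, -8), (-8, 12, 1), (1, 12, -8)
river cycle of g (length 8): (-8, 4, 5), (5, 6, -7), (-7, 8, 4), (4, 8, -7), (-7, 6, 5), (5, 4, -8), (-8, 12, 1), (1, 12, -8)
cycles coincide ⇒ equivalent

yes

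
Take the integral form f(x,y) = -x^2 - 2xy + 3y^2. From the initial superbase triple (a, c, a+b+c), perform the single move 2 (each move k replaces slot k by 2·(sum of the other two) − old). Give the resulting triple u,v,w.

start (-1,3,0) = (f(1,0),f(0,1),f(1,1))
replace slot 2: 2·((-1)+0) − 3 = -5 → (-1,-5,0)

-1,-5,0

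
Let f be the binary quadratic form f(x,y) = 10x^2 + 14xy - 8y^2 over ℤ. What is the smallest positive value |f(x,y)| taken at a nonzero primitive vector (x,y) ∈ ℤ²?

river: ρ → (-8,18,6)
river: ρ → (6,18,-8)
river: ρ → (-8,14,10)
river: ρ → (10,6,-12)
river: ρ → (-12,18,4)
river: ρ → (4,22,-2)
river: ρ → (-2,22,4)
river: ρ → (4,18,-12)
river: ρ → (-12,6,10)
river: ρ → (10,14,-8)
closes: descent 0, river 10
min |a| on river = 2

2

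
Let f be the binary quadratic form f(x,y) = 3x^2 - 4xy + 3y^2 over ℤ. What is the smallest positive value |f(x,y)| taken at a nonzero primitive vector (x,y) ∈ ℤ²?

translate: b→2 (≡-4 mod 6), so (3,-4,3)→(3,2,2)
flip: (3,2,2)→(2,-2,3)
translate: b→2 (≡-2 mod 4), so (2,-2,3)→(2,2,3)
reduced (well bottom): (2,2,3) with a≤c, −a<b≤a
well minimum = a = 2

2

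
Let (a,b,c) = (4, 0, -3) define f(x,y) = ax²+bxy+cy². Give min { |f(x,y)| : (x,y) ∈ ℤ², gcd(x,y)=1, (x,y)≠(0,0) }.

descent: ρ → (-3,6,1)  [lands on river]
river: ρ → (1,6,-3)
closes: descent 1, river 2
min |a| on river = 1

1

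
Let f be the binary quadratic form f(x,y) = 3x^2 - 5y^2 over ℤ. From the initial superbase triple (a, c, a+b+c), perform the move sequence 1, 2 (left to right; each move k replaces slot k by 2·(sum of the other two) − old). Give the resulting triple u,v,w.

start (3,-5,-2) = (f(1,0),f(0,1),f(1,1))
replace slot 1: 2·((-5)+(-2)) − 3 = -17 → (-17,-5,-2)
replace slot 2: 2·((-17)+(-2)) − (-5) = -33 → (-17,-33,-2)

-17,-33,-2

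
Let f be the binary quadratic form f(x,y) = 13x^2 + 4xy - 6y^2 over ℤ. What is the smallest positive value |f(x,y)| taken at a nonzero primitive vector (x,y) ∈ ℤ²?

descent: ρ → (-6,8,11)  [lands on river]
river: ρ → (11,14,-3)
river: ρ → (-3,16,6)
river: ρ → (6,8,-11)
river: ρ → (-11,14,3)
river: ρ → (3,16,-6)
closes: descent 1, river 6
min |a| on river = 3

3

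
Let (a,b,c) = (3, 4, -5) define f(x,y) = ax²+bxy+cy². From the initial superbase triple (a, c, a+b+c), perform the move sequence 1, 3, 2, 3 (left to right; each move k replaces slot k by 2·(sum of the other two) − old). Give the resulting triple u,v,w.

start (3,-5,2) = (f(1,0),f(0,1),f(1,1))
replace slot 1: 2·((-5)+2) − 3 = -9 → (-9,-5,2)
replace slot 3: 2·((-9)+(-5)) − 2 = -30 → (-9,-5,-30)
replace slot 2: 2·((-9)+(-30)) − (-5) = -73 → (-9,-73,-30)
replace slot 3: 2·((-9)+(-73)) − (-30) = -134 → (-9,-73,-134)

-9,-73,-134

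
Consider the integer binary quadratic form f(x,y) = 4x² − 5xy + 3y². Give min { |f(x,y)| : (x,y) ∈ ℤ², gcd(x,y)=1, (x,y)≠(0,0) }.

translate: b→3 (≡-5 mod 8), so (4,-5,3)→(4,3,2)
flip: (4,3,2)→(2,-3,4)
translate: b→1 (≡-3 mod 4), so (2,-3,4)→(2,1,3)
reduced (well bottom): (2,1,3) with a≤c, −a<b≤a
well minimum = a = 2

2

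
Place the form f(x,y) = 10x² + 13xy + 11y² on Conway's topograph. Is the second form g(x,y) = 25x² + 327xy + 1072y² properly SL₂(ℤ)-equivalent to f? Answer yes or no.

D₁ = -271, D₂ = -271
f: translate: b→-7 (≡13 mod 20), so (10,13,11)→(10,-7,8)
f: flip: (10,-7,8)→(8,7,10)
f: reduced (well bottom): (8,7,10) with a≤c, −a<b≤a
g: translate: b→-23 (≡327 mod 50), so (25,327,1072)→(25,-23,8)
g: flip: (25,-23,8)→(8,23,25)
g: translate: b→7 (≡23 mod 16), so (8,23,25)→(8,7,10)
g: reduced (well bottom): (8,7,10) with a≤c, −a<b≤a
reduced forms (8, 7, 10) vs (8, 7, 10) ⇒ equivalent

yes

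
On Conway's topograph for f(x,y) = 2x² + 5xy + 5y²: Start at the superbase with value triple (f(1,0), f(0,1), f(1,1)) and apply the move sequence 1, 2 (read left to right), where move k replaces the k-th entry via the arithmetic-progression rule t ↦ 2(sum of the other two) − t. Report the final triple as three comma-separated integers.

start (2,5,12) = (f(1,0),f(0,1),f(1,1))
replace slot 1: 2·(5+12) − 2 = 32 → (32,5,12)
replace slot 2: 2·(32+12) − 5 = 83 → (32,83,12)

32,83,12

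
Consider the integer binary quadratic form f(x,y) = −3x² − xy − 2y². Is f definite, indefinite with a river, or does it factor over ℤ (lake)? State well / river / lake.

D = b²−4ac = (-1)² − 4·(-3)·(-2) = -23
D < 0 ⇒ definite ⇒ every region one sign ⇒ single well

well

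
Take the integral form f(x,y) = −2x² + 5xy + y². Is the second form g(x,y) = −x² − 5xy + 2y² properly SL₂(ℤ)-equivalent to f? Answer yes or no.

D₁ = 33, D₂ = 33
river cycle of f (length 4): (1, 5, -2), (-2, 3, 3), (3, 3, -2), (-2, 5, 1)
river cycle of g (length 4): (2, 5, -1), (-1, 5, 2), (2, 3, -3), (-3, 3, 2)
cycles differ ⇒ inequivalent

no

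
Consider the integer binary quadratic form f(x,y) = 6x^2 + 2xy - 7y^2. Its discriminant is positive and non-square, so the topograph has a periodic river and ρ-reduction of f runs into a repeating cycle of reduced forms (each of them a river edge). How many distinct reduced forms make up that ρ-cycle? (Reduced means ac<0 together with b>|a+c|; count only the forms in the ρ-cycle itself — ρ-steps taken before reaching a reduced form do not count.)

D = 172, ⌊√D⌋ = 13
river: ρ → (-7,12,1)
river: ρ → (1,12,-7)
river: ρ → (-7,2,6)
river: ρ → (6,10,-3)
river: ρ → (-3,8,9)
river: ρ → (9,10,-2)
river: ρ → (-2,10,9)
river: ρ → (9,8,-3)
river: ρ → (-3,10,6)
river: ρ → (6,2,-7)
ρ-cycle length = 10 (tail of 0 descent steps not counted)

10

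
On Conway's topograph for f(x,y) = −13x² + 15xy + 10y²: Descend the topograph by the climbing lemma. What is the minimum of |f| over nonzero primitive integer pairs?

river: ρ → (10,25,-3)
river: ρ → (-3,23,18)
river: ρ → (18,13,-8)
river: ρ → (-8,19,12)
river: ρ → (12,5,-15)
river: ρ → (-15,25,2)
river: ρ → (2,27,-2)
river: ρ → (-2,25,15)
river: ρ → (15,5,-12)
river: ρ → (-12,19,8)
river: ρ → (8,13,-18)
river: ρ → (-18,23,3)
river: ρ → (3,25,-10)
river: ρ → (-10,15,13)
river: ρ → (13,11,-12)
river: ρ → (-12,13,12)
river: ρ → (12,11,-13)
river: ρ → (-13,15,10)
closes: descent 0, river 18
min |a| on river = 2

2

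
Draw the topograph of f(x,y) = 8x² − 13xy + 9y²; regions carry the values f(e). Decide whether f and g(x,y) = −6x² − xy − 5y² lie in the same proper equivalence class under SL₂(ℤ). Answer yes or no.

D₁ = -119, D₂ = -119
f: translate: b→3 (≡-13 mod 16), so (8,-13,9)→(8,3,4)
f: flip: (8,3,4)→(4,-3,8)
f: reduced (well bottom): (4,-3,8) with a≤c, −a<b≤a
g is negative-definite; reduce −g:
−g: flip: (6,1,5)→(5,-1,6)
−g: reduced (well bottom): (5,-1,6) with a≤c, −a<b≤a
flip sign back: reduced form of g is (-5,1,-6)
reduced forms (4, -3, 8) vs (-5, 1, -6) ⇒ inequivalent

no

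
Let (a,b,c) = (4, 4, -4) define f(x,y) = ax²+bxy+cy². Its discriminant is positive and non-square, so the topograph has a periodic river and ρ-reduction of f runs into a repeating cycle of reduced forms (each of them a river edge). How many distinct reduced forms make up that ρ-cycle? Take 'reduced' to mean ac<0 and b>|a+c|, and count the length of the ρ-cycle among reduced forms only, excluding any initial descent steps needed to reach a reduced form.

D = 80, ⌊√D⌋ = 8
river: ρ → (-4,4,4)
river: ρ → (4,4,-4)
ρ-cycle length = 2 (tail of 0 descent steps not counted)

2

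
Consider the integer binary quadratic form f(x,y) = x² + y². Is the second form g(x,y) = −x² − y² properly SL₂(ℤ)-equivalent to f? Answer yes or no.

D₁ = -4, D₂ = -4
f: reduced (well bottom): (1,0,1) with a≤c, −a<b≤a
g is negative-definite; reduce −g:
−g: reduced (well bottom): (1,0,1) with a≤c, −a<b≤a
flip sign back: reduced form of g is (-1,0,-1)
reduced forms (1, 0, 1) vs (-1, 0, -1) ⇒ inequivalent

no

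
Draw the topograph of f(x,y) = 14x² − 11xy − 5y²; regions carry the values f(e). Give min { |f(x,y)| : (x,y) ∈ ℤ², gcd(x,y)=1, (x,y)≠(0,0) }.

descent: ρ → (-5,11,14)  [lands on river]
river: ρ → (14,17,-2)
river: ρ → (-2,19,5)
river: ρ → (5,11,-14)
river: ρ → (-14,17,2)
river: ρ → (2,19,-5)
closes: descent 1, river 6
min |a| on river = 2

2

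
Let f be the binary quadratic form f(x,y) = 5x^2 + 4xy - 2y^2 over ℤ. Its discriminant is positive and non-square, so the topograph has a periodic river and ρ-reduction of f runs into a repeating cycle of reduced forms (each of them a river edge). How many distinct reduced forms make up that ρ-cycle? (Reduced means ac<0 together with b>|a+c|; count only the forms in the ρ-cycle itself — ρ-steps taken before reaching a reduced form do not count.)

D = 56, ⌊√D⌋ = 7
river: ρ → (-2,4,5)
river: ρ → (5,6,-1)
river: ρ → (-1,6,5)
river: ρ → (5,4,-2)
ρ-cycle length = 4 (tail of 0 descent steps not counted)

4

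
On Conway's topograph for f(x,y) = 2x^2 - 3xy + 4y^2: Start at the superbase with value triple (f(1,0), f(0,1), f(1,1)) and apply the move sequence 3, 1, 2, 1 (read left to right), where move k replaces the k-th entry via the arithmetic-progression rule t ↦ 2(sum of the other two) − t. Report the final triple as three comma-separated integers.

start (2,4,3) = (f(1,0),f(0,1),f(1,1))
replace slot 3: 2·(2+4) − 3 = 9 → (2,4,9)
replace slot 1: 2·(4+9) − 2 = 24 → (24,4,9)
replace slot 2: 2·(24+9) − 4 = 62 → (24,62,9)
replace slot 1: 2·(62+9) − 24 = 118 → (118,62,9)

118,62,9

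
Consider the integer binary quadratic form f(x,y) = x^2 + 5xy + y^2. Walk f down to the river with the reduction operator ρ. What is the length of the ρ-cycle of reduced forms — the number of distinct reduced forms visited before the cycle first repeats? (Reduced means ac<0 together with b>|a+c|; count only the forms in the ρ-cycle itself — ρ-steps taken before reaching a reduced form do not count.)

D = 21, ⌊√D⌋ = 4
descent: ρ → (1,3,-3)  [lands on river]
river: ρ → (-3,3,1)
ρ-cycle length = 2 (tail of 1 descent step not counted)

2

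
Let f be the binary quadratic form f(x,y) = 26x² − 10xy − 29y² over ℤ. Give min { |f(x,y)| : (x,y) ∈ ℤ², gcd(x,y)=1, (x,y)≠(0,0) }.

descent: ρ → (-29,10,26)  [lands on river]
river: ρ → (26,42,-13)
river: ρ → (-13,36,35)
river: ρ → (35,34,-14)
river: ρ → (-14,50,11)
river: ρ → (11,38,-38)
river: ρ → (-38,38,11)
river: ρ → (11,50,-14)
river: ρ → (-14,34,35)
river: ρ → (35,36,-13)
river: ρ → (-13,42,26)
river: ρ → (26,10,-29)
river: ρ → (-29,48,7)
river: ρ → (7,50,-22)
river: ρ → (-22,38,19)
river: ρ → (19,38,-22)
river: ρ → (-22,50,7)
river: ρ → (7,48,-29)
closes: descent 1, river 18
min |a| on river = 7

7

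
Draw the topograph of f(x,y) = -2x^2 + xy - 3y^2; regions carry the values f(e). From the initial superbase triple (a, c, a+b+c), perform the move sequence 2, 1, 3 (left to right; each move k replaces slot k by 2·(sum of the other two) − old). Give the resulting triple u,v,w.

start (-2,-3,-4) = (f(1,0),f(0,1),f(1,1))
replace slot 2: 2·((-2)+(-4)) − (-3) = -9 → (-2,-9,-4)
replace slot 1: 2·((-9)+(-4)) − (-2) = -24 → (-24,-9,-4)
replace slot 3: 2·((-24)+(-9)) − (-4) = -62 → (-24,-9,-62)

-24,-9,-62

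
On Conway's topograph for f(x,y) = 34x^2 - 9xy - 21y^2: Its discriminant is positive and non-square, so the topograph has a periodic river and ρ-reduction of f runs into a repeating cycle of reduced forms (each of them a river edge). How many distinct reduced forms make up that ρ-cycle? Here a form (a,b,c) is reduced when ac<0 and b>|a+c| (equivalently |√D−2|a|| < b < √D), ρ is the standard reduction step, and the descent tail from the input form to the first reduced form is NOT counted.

D = 2937, ⌊√D⌋ = 54
descent: ρ → (-21,51,4)  [lands on river]
river: ρ → (4,53,-8)
river: ρ → (-8,43,34)
river: ρ → (34,25,-17)
river: ρ → (-17,43,16)
river: ρ → (16,53,-2)
river: ρ → (-2,51,42)
river: ρ → (42,33,-11)
river: ρ → (-11,33,42)
river: ρ → (42,51,-2)
river: ρ → (-2,53,16)
river: ρ → (16,43,-17)
river: ρ → (-17,25,34)
river: ρ → (34,43,-8)
river: ρ → (-8,53,4)
river: ρ → (4,51,-21)
river: ρ → (-21,33,22)
river: ρ → (22,11,-32)
river: ρ → (-32,53,1)
river: ρ → (1,53,-32)
river: ρ → (-32,11,22)
river: ρ → (22,33,-21)
ρ-cycle length = 22 (tail of 1 descent step not counted)

22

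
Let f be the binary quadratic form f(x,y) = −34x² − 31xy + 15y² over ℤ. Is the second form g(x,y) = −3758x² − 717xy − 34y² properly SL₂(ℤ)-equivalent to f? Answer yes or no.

D₁ = 3001, D₂ = 3001
river cycle of f (length 154): (15, 31, -34), (-34, 37, 12), (12, 35, -37), (-37, 39, 10), (10, 41, -33), (-33, 25, 18), (18, 47, -11), (-11, 41, 30), (30, 19, -22), (-22, 25, 27), … (144 more)
river cycle of g (length 154): (-34, 37, 12), (12, 35, -37), (-37, 39, 10), (10, 41, -33), (-33, 25, 18), (18, 47, -11), (-11, 41, 30), (30, 19, -22), (-22, 25, 27), (27, 29, -20), … (144 more)
cycles coincide ⇒ equivalent

yes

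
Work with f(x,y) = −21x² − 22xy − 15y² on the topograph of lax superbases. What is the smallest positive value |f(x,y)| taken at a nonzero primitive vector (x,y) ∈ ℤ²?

translate: b→-20 (≡22 mod 42), so (21,22,15)→(21,-20,14)
flip: (21,-20,14)→(14,20,21)
translate: b→-8 (≡20 mod 28), so (14,20,21)→(14,-8,15)
reduced (well bottom): (14,-8,15) with a≤c, −a<b≤a
well minimum |f| = |-14| = 14 (negative-definite)

14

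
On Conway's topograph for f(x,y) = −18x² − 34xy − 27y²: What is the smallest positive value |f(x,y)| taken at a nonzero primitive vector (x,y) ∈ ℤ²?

translate: b→-2 (≡34 mod 36), so (18,34,27)→(18,-2,11)
flip: (18,-2,11)→(11,2,18)
reduced (well bottom): (11,2,18) with a≤c, −a<b≤a
well minimum |f| = |-11| = 11 (negative-definite)

11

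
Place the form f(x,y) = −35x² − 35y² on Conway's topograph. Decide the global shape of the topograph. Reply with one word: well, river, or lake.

D = b²−4ac = 0² − 4·(-35)·(-35) = -4900
D < 0 ⇒ definite ⇒ every region one sign ⇒ single well

well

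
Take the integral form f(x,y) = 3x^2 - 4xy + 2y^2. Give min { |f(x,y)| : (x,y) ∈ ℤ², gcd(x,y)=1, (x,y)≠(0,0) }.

translate: b→2 (≡-4 mod 6), so (3,-4,2)→(3,2,1)
flip: (3,2,1)→(1,-2,3)
translate: b→0 (≡-2 mod 2), so (1,-2,3)→(1,0,2)
reduced (well bottom): (1,0,2) with a≤c, −a<b≤a
well minimum = a = 1

1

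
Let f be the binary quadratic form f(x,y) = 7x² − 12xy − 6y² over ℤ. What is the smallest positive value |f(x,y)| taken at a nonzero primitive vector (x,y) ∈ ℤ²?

descent: ρ → (-6,12,7)  [lands on river]
river: ρ → (7,16,-2)
river: ρ → (-2,16,7)
river: ρ → (7,12,-6)
closes: descent 1, river 4
min |a| on river = 2

2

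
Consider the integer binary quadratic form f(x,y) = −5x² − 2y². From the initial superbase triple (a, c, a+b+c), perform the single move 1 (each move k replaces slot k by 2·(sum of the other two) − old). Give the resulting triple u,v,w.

start (-5,-2,-7) = (f(1,0),f(0,1),f(1,1))
replace slot 1: 2·((-2)+(-7)) − (-5) = -13 → (-13,-2,-7)

-13,-2,-7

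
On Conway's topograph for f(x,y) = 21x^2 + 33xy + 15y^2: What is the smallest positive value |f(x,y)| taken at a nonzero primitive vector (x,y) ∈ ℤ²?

translate: b→-9 (≡33 mod 42), so (21,33,15)→(21,-9,3)
flip: (21,-9,3)→(3,9,21)
translate: b→3 (≡9 mod 6), so (3,9,21)→(3,3,15)
reduced (well bottom): (3,3,15) with a≤c, −a<b≤a
well minimum = a = 3

3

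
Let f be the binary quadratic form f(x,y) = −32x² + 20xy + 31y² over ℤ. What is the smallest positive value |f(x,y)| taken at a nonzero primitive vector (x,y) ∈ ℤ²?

river: ρ → (31,42,-21)
river: ρ → (-21,42,31)
river: ρ → (31,20,-32)
river: ρ → (-32,44,19)
river: ρ → (19,32,-44)
river: ρ → (-44,56,7)
river: ρ → (7,56,-44)
river: ρ → (-44,32,19)
river: ρ → (19,44,-32)
river: ρ → (-32,20,31)
closes: descent 0, river 10
min |a| on river = 7

7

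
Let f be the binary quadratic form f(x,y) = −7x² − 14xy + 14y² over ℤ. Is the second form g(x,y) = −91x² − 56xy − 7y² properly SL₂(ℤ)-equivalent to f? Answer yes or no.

D₁ = 588, D₂ = 588
river cycle of f (length 2): (14, 14, -7), (-7, 14, 14)
river cycle of g (length 2): (-7, 14, 14), (14, 14, -7)
cycles coincide ⇒ equivalent

yes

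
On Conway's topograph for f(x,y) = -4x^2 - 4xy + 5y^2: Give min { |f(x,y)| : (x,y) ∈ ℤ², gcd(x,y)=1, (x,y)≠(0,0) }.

descent: ρ → (5,4,-4)  [lands on river]
river: ρ → (-4,4,5)
river: ρ → (5,6,-3)
river: ρ → (-3,6,5)
closes: descent 1, river 4
min |a| on river = 3

3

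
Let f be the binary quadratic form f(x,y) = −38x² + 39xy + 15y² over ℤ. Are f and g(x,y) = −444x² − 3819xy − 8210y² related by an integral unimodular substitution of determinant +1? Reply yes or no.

D₁ = 3801, D₂ = 3801
river cycle of f (length 26): (15, 51, -20), (-20, 29, 37), (37, 45, -12), (-12, 51, 25), (25, 49, -14), (-14, 35, 46), (46, 57, -3), (-3, 57, 46), (46, 35, -14), (-14, 49, 25), … (16 more)
river cycle of g (length 26): (-38, 39, 15), (15, 51, -20), (-20, 29, 37), (37, 45, -12), (-12, 51, 25), (25, 49, -14), (-14, 35, 46), (46, 57, -3), (-3, 57, 46), (46, 35, -14), … (16 more)
cycles coincide ⇒ equivalent

yes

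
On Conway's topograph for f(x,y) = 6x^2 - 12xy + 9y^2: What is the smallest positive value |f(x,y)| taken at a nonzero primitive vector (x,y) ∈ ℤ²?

translate: b→0 (≡-12 mod 12), so (6,-12,9)→(6,0,3)
flip: (6,0,3)→(3,0,6)
reduced (well bottom): (3,0,6) with a≤c, −a<b≤a
well minimum = a = 3

3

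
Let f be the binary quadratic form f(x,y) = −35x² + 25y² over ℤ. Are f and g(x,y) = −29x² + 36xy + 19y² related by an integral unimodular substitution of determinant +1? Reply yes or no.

D₁ = 3500, D₂ = 3500
river cycle of f (length 2): (25, 50, -10), (-10, 50, 25)
river cycle of g (length 16): (19, 40, -25), (-25, 10, 34), (34, 58, -1), (-1, 58, 34), (34, 10, -25), (-25, 40, 19), (19, 36, -29), (-29, 22, 26), (26, 30, -25), (-25, 20, 31), … (6 more)
cycles differ ⇒ inequivalent

no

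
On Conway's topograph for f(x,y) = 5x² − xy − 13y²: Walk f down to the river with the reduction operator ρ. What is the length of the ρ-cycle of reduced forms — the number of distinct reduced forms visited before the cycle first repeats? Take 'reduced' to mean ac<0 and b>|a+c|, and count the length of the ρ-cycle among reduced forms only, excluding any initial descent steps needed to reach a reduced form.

D = 261, ⌊√D⌋ = 16
descent: ρ → (-13,1,5)
descent: ρ → (5,9,-9)  [lands on river]
river: ρ → (-9,9,5)
river: ρ → (5,11,-7)
river: ρ → (-7,3,9)
river: ρ → (9,15,-1)
river: ρ → (-1,15,9)
river: ρ → (9,3,-7)
river: ρ → (-7,11,5)
ρ-cycle length = 8 (tail of 2 descent steps not counted)

8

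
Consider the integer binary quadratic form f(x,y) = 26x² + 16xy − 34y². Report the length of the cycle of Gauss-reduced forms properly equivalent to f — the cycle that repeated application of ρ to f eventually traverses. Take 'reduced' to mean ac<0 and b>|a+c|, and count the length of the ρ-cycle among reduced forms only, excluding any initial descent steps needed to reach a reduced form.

D = 3792, ⌊√D⌋ = 61
river: ρ → (-34,52,8)
river: ρ → (8,60,-6)
river: ρ → (-6,60,8)
river: ρ → (8,52,-34)
river: ρ → (-34,16,26)
river: ρ → (26,36,-24)
river: ρ → (-24,60,2)
river: ρ → (2,60,-24)
river: ρ → (-24,36,26)
river: ρ → (26,16,-34)
ρ-cycle length = 10 (tail of 0 descent steps not counted)

10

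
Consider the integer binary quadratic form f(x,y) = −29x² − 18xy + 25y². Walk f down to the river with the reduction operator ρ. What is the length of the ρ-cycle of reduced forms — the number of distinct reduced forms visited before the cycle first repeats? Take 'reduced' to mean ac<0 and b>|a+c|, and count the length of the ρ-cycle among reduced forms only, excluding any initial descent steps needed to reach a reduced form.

D = 3224, ⌊√D⌋ = 56
descent: ρ → (25,18,-29)  [lands on river]
river: ρ → (-29,40,14)
river: ρ → (14,44,-23)
river: ρ → (-23,48,10)
river: ρ → (10,52,-13)
river: ρ → (-13,52,10)
river: ρ → (10,48,-23)
river: ρ → (-23,44,14)
river: ρ → (14,40,-29)
river: ρ → (-29,18,25)
river: ρ → (25,32,-22)
river: ρ → (-22,56,1)
river: ρ → (1,56,-22)
river: ρ → (-22,32,25)
ρ-cycle length = 14 (tail of 1 descent step not counted)

14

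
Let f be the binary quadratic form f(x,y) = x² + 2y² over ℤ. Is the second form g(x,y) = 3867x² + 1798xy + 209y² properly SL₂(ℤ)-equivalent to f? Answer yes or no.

D₁ = -8, D₂ = -8
f: reduced (well bottom): (1,0,2) with a≤c, −a<b≤a
g: flip: (3867,1798,209)→(209,-1798,3867)
g: translate: b→-126 (≡-1798 mod 418), so (209,-1798,3867)→(209,-126,19)
g: flip: (209,-126,19)→(19,126,209)
g: translate: b→12 (≡126 mod 38), so (19,126,209)→(19,12,2)
g: flip: (19,12,2)→(2,-12,19)
g: translate: b→0 (≡-12 mod 4), so (2,-12,19)→(2,0,1)
g: flip: (2,0,1)→(1,0,2)
g: reduced (well bottom): (1,0,2) with a≤c, −a<b≤a
reduced forms (1, 0, 2) vs (1, 0, 2) ⇒ equivalent

yes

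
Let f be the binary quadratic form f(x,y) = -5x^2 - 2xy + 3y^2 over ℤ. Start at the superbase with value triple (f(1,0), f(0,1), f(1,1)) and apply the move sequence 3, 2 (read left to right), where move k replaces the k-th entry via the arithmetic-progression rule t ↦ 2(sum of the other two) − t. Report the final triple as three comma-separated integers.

start (-5,3,-4) = (f(1,0),f(0,1),f(1,1))
replace slot 3: 2·((-5)+3) − (-4) = 0 → (-5,3,0)
replace slot 2: 2·((-5)+0) − 3 = -13 → (-5,-13,0)

-5,-13,0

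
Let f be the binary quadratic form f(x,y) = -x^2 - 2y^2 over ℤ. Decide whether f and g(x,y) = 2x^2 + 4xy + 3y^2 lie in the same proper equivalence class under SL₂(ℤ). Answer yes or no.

D₁ = -8, D₂ = -8
f is negative-definite; reduce −f:
−f: reduced (well bottom): (1,0,2) with a≤c, −a<b≤a
flip sign back: reduced form of f is (-1,0,-2)
g: translate: b→0 (≡4 mod 4), so (2,4,3)→(2,0,1)
g: flip: (2,0,1)→(1,0,2)
g: reduced (well bottom): (1,0,2) with a≤c, −a<b≤a
reduced forms (-1, 0, -2) vs (1, 0, 2) ⇒ inequivalent

no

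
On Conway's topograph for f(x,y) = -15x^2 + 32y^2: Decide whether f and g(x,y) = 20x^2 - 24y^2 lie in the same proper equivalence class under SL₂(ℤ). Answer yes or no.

D₁ = 1920, D₂ = 1920
river cycle of f (length 6): (-15, 30, 17), (17, 38, -7), (-7, 32, 32), (32, 32, -7), (-7, 38, 17), (17, 30, -15)
river cycle of g (length 2): (20, 40, -4), (-4, 40, 20)
cycles differ ⇒ inequivalent

no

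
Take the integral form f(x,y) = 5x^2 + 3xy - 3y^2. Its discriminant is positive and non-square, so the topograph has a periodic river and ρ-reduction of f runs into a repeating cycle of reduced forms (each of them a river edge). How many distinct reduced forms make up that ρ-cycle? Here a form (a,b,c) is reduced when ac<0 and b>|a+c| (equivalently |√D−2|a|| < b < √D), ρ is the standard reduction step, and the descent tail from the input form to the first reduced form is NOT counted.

D = 69, ⌊√D⌋ = 8
river: ρ → (-3,3,5)
river: ρ → (5,7,-1)
river: ρ → (-1,7,5)
river: ρ → (5,3,-3)
ρ-cycle length = 4 (tail of 0 descent steps not counted)

4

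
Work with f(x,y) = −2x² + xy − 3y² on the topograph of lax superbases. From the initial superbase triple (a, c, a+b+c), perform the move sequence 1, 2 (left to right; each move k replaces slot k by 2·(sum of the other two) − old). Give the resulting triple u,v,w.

start (-2,-3,-4) = (f(1,0),f(0,1),f(1,1))
replace slot 1: 2·((-3)+(-4)) − (-2) = -12 → (-12,-3,-4)
replace slot 2: 2·((-12)+(-4)) − (-3) = -29 → (-12,-29,-4)

-12,-29,-4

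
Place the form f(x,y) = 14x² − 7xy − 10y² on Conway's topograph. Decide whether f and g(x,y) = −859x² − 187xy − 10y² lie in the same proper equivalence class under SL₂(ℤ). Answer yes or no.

D₁ = 609, D₂ = 609
river cycle of f (length 16): (-10, 7, 14), (14, 21, -3), (-3, 21, 14), (14, 7, -10), (-10, 13, 11), (11, 9, -12), (-12, 15, 8), (8, 17, -10), (-10, 23, 2), (2, 21, -21), … (6 more)
river cycle of g (length 16): (-10, 7, 14), (14, 21, -3), (-3, 21, 14), (14, 7, -10), (-10, 13, 11), (11, 9, -12), (-12, 15, 8), (8, 17, -10), (-10, 23, 2), (2, 21, -21), … (6 more)
cycles coincide ⇒ equivalent

yes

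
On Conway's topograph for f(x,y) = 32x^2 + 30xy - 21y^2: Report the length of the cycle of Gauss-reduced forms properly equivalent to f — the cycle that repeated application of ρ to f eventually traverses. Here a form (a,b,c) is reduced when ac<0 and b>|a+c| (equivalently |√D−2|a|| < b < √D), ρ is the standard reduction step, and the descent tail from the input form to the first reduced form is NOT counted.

D = 3588, ⌊√D⌋ = 59
river: ρ → (-21,54,8)
river: ρ → (8,58,-7)
river: ρ → (-7,54,24)
river: ρ → (24,42,-19)
river: ρ → (-19,34,32)
river: ρ → (32,30,-21)
ρ-cycle length = 6 (tail of 0 descent steps not counted)

6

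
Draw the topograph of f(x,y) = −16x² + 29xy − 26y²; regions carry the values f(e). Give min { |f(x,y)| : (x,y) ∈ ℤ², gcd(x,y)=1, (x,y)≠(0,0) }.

translate: b→3 (≡-29 mod 32), so (16,-29,26)→(16,3,13)
flip: (16,3,13)→(13,-3,16)
reduced (well bottom): (13,-3,16) with a≤c, −a<b≤a
well minimum |f| = |-13| = 13 (negative-definite)

13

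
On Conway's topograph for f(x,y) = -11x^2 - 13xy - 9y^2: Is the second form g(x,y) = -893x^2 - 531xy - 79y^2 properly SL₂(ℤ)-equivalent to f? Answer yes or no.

D₁ = -227, D₂ = -227
f is negative-definite; reduce −f:
−f: translate: b→-9 (≡13 mod 22), so (11,13,9)→(11,-9,7)
−f: flip: (11,-9,7)→(7,9,11)
−f: translate: b→-5 (≡9 mod 14), so (7,9,11)→(7,-5,9)
−f: reduced (well bottom): (7,-5,9) with a≤c, −a<b≤a
flip sign back: reduced form of f is (-7,5,-9)
g is negative-definite; reduce −g:
−g: flip: (893,531,79)→(79,-531,893)
−g: translate: b→-57 (≡-531 mod 158), so (79,-531,893)→(79,-57,11)
−g: flip: (79,-57,11)→(11,57,79)
−g: translate: b→-9 (≡57 mod 22), so (11,57,79)→(11,-9,7)
−g: flip: (11,-9,7)→(7,9,11)
−g: translate: b→-5 (≡9 mod 14), so (7,9,11)→(7,-5,9)
−g: reduced (well bottom): (7,-5,9) with a≤c, −a<b≤a
flip sign back: reduced form of g is (-7,5,-9)
reduced forms (-7, 5, -9) vs (-7, 5, -9) ⇒ equivalent

yes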